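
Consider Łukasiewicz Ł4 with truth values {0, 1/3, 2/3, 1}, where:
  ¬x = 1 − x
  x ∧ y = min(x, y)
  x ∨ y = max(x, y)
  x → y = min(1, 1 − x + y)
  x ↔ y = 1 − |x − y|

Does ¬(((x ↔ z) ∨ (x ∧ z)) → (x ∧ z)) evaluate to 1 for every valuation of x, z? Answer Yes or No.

No

Counterexample: take x = 0, z = 1/3.
x ↔ z = 0 ↔ 1/3 = 2/3
x ∧ z = 0 ∧ 1/3 = 0
(x ↔ z) ∨ (x ∧ z) = 2/3 ∨ 0 = 2/3
x ∧ z = 0 ∧ 1/3 = 0
((x ↔ z) ∨ (x ∧ z)) → (x ∧ z) = 2/3 → 0 = 1/3
¬(((x ↔ z) ∨ (x ∧ z)) → (x ∧ z)) = ¬1/3 = 2/3
This gives 2/3 ≠ 1.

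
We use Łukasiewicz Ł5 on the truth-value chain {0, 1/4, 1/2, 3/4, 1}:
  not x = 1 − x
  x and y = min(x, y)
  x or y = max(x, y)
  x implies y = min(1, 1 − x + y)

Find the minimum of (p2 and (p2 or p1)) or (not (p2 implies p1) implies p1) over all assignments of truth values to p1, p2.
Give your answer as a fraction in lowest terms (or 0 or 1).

1/2

Take p1 = 0, p2 = 1/2:
p2 or p1 = 1/2 or 0 = 1/2
p2 and (p2 or p1) = 1/2 and 1/2 = 1/2
p2 implies p1 = 1/2 implies 0 = 1/2
not (p2 implies p1) = not 1/2 = 1/2
not (p2 implies p1) implies p1 = 1/2 implies 0 = 1/2
(p2 and (p2 or p1)) or (not (p2 implies p1) implies p1) = 1/2 or 1/2 = 1/2
No assignment yields a value below 1/2, so this is the minimum.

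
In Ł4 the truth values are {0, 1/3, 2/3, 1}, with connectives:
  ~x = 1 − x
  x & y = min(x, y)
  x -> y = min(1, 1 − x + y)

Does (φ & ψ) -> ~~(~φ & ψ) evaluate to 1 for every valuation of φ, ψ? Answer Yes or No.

Counterexample: take φ = 2/3, ψ = 2/3.
φ & ψ = 2/3 & 2/3 = 2/3
~φ = ~2/3 = 1/3
~φ & ψ = 1/3 & 2/3 = 1/3
~(~φ & ψ) = ~1/3 = 2/3
~~(~φ & ψ) = ~2/3 = 1/3
(φ & ψ) -> ~~(~φ & ψ) = 2/3 -> 1/3 = 2/3
This gives 2/3 ≠ 1.

No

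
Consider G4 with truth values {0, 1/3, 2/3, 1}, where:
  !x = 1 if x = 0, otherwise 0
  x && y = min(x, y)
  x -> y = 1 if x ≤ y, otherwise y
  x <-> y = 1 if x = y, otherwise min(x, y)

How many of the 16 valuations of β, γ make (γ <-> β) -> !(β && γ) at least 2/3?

β = 0, γ = 0 ↦ 1  ≥
β = 0, γ = 1/3 ↦ 1  ≥
β = 0, γ = 2/3 ↦ 1  ≥
β = 0, γ = 1 ↦ 1  ≥
β = 1/3, γ = 0 ↦ 1  ≥
β = 1/3, γ = 1/3 ↦ 0  <
β = 1/3, γ = 2/3 ↦ 0  <
β = 1/3, γ = 1 ↦ 0  <
β = 2/3, γ = 0 ↦ 1  ≥
β = 2/3, γ = 1/3 ↦ 0  <
β = 2/3, γ = 2/3 ↦ 0  <
β = 2/3, γ = 1 ↦ 0  <
β = 1, γ = 0 ↦ 1  ≥
β = 1, γ = 1/3 ↦ 0  <
β = 1, γ = 2/3 ↦ 0  <
β = 1, γ = 1 ↦ 0  <
So 7 of the 16 assignments meet the threshold.

7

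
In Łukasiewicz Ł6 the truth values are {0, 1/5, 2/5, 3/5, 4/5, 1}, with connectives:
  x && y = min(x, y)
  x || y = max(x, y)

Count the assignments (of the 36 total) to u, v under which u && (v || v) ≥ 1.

1

value 1: 1 assignment (counts)
value 4/5: 3 assignments
value 3/5: 5 assignments
value 2/5: 7 assignments
value 1/5: 9 assignments
value 0: 11 assignments
So 1 of the 36 assignments meets the threshold.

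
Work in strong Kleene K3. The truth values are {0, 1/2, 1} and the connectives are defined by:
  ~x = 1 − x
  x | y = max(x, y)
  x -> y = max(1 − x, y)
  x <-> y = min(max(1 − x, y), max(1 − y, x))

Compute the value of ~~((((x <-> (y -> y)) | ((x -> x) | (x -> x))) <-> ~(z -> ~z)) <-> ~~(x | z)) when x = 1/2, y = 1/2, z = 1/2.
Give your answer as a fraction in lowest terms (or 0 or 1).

y -> y = 1/2 -> 1/2 = 1/2
x <-> (y -> y) = 1/2 <-> 1/2 = 1/2
x -> x = 1/2 -> 1/2 = 1/2
x -> x = 1/2 -> 1/2 = 1/2
(x -> x) | (x -> x) = 1/2 | 1/2 = 1/2
(x <-> (y -> y)) | ((x -> x) | (x -> x)) = 1/2 | 1/2 = 1/2
~z = ~1/2 = 1/2
z -> ~z = 1/2 -> 1/2 = 1/2
~(z -> ~z) = ~1/2 = 1/2
((x <-> (y -> y)) | ((x -> x) | (x -> x))) <-> ~(z -> ~z) = 1/2 <-> 1/2 = 1/2
x | z = 1/2 | 1/2 = 1/2
~(x | z) = ~1/2 = 1/2
~~(x | z) = ~1/2 = 1/2
(((x <-> (y -> y)) | ((x -> x) | (x -> x))) <-> ~(z -> ~z)) <-> ~~(x | z) = 1/2 <-> 1/2 = 1/2
~((((x <-> (y -> y)) | ((x -> x) | (x -> x))) <-> ~(z -> ~z)) <-> ~~(x | z)) = ~1/2 = 1/2
~~((((x <-> (y -> y)) | ((x -> x) | (x -> x))) <-> ~(z -> ~z)) <-> ~~(x | z)) = ~1/2 = 1/2

1/2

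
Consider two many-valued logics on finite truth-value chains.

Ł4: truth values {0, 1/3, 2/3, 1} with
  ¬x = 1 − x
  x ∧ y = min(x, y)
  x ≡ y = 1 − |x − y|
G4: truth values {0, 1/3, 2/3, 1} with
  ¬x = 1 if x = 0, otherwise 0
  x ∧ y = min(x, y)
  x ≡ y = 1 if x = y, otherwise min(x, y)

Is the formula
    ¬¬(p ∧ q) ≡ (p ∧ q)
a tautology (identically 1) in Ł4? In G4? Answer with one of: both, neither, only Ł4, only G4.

only Ł4

In Ł4: every assignment gives 1 — tautology.
In G4: at p = 1/3, q = 1/3 the value is 1/3 — not a tautology.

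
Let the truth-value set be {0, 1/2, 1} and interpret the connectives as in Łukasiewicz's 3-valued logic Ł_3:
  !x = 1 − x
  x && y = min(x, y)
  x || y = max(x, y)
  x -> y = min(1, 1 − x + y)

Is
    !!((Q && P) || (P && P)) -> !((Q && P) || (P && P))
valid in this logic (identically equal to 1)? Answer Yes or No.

Counterexample: take P = 1, Q = 0.
Q && P = 0 && 1 = 0
P && P = 1 && 1 = 1
(Q && P) || (P && P) = 0 || 1 = 1
!((Q && P) || (P && P)) = !1 = 0
!!((Q && P) || (P && P)) = !0 = 1
!((Q && P) || (P && P)) = !1 = 0
!!((Q && P) || (P && P)) -> !((Q && P) || (P && P)) = 1 -> 0 = 0
This gives 0 ≠ 1.

No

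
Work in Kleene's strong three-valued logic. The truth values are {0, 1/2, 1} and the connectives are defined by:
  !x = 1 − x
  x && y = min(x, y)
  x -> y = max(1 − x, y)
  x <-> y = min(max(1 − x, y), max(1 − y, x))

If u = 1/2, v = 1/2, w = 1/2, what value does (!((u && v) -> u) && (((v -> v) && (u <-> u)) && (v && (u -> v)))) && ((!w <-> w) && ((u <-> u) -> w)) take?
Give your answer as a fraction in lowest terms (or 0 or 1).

1/2

u && v = 1/2 && 1/2 = 1/2
(u && v) -> u = 1/2 -> 1/2 = 1/2
!((u && v) -> u) = !1/2 = 1/2
v -> v = 1/2 -> 1/2 = 1/2
u <-> u = 1/2 <-> 1/2 = 1/2
(v -> v) && (u <-> u) = 1/2 && 1/2 = 1/2
u -> v = 1/2 -> 1/2 = 1/2
v && (u -> v) = 1/2 && 1/2 = 1/2
((v -> v) && (u <-> u)) && (v && (u -> v)) = 1/2 && 1/2 = 1/2
!((u && v) -> u) && (((v -> v) && (u <-> u)) && (v && (u -> v))) = 1/2 && 1/2 = 1/2
!w = !1/2 = 1/2
!w <-> w = 1/2 <-> 1/2 = 1/2
u <-> u = 1/2 <-> 1/2 = 1/2
(u <-> u) -> w = 1/2 -> 1/2 = 1/2
(!w <-> w) && ((u <-> u) -> w) = 1/2 && 1/2 = 1/2
(!((u && v) -> u) && (((v -> v) && (u <-> u)) && (v && (u -> v)))) && ((!w <-> w) && ((u <-> u) -> w)) = 1/2 && 1/2 = 1/2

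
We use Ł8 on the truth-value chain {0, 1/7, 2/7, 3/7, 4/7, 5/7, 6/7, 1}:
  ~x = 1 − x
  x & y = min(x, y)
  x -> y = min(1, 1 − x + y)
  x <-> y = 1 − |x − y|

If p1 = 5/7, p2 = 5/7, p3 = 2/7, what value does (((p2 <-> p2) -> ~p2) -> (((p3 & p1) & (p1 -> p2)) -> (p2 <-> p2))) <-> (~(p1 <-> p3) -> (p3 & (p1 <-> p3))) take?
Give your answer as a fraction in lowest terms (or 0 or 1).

6/7

p2 <-> p2 = 5/7 <-> 5/7 = 1
~p2 = ~5/7 = 2/7
(p2 <-> p2) -> ~p2 = 1 -> 2/7 = 2/7
p3 & p1 = 2/7 & 5/7 = 2/7
p1 -> p2 = 5/7 -> 5/7 = 1
(p3 & p1) & (p1 -> p2) = 2/7 & 1 = 2/7
p2 <-> p2 = 5/7 <-> 5/7 = 1
((p3 & p1) & (p1 -> p2)) -> (p2 <-> p2) = 2/7 -> 1 = 1
((p2 <-> p2) -> ~p2) -> (((p3 & p1) & (p1 -> p2)) -> (p2 <-> p2)) = 2/7 -> 1 = 1
p1 <-> p3 = 5/7 <-> 2/7 = 4/7
~(p1 <-> p3) = ~4/7 = 3/7
p1 <-> p3 = 5/7 <-> 2/7 = 4/7
p3 & (p1 <-> p3) = 2/7 & 4/7 = 2/7
~(p1 <-> p3) -> (p3 & (p1 <-> p3)) = 3/7 -> 2/7 = 6/7
(((p2 <-> p2) -> ~p2) -> (((p3 & p1) & (p1 -> p2)) -> (p2 <-> p2))) <-> (~(p1 <-> p3) -> (p3 & (p1 <-> p3))) = 1 <-> 6/7 = 6/7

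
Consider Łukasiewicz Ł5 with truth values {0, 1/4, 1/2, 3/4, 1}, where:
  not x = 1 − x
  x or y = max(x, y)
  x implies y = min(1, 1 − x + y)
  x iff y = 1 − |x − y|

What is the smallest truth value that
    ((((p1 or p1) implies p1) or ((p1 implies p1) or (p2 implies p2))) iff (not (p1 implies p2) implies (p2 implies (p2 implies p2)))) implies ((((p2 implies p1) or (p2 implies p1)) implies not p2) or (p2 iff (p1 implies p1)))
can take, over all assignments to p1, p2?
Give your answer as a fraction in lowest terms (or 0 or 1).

1/2

Take p1 = 1/2, p2 = 1/2:
p1 or p1 = 1/2 or 1/2 = 1/2
(p1 or p1) implies p1 = 1/2 implies 1/2 = 1
p1 implies p1 = 1/2 implies 1/2 = 1
p2 implies p2 = 1/2 implies 1/2 = 1
(p1 implies p1) or (p2 implies p2) = 1 or 1 = 1
((p1 or p1) implies p1) or ((p1 implies p1) or (p2 implies p2)) = 1 or 1 = 1
p1 implies p2 = 1/2 implies 1/2 = 1
not (p1 implies p2) = not 1 = 0
p2 implies p2 = 1/2 implies 1/2 = 1
p2 implies (p2 implies p2) = 1/2 implies 1 = 1
not (p1 implies p2) implies (p2 implies (p2 implies p2)) = 0 implies 1 = 1
(((p1 or p1) implies p1) or ((p1 implies p1) or (p2 implies p2))) iff (not (p1 implies p2) implies (p2 implies (p2 implies p2))) = 1 iff 1 = 1
p2 implies p1 = 1/2 implies 1/2 = 1
p2 implies p1 = 1/2 implies 1/2 = 1
(p2 implies p1) or (p2 implies p1) = 1 or 1 = 1
not p2 = not 1/2 = 1/2
((p2 implies p1) or (p2 implies p1)) implies not p2 = 1 implies 1/2 = 1/2
p1 implies p1 = 1/2 implies 1/2 = 1
p2 iff (p1 implies p1) = 1/2 iff 1 = 1/2
(((p2 implies p1) or (p2 implies p1)) implies not p2) or (p2 iff (p1 implies p1)) = 1/2 or 1/2 = 1/2
((((p1 or p1) implies p1) or ((p1 implies p1) or (p2 implies p2))) iff (not (p1 implies p2) implies (p2 implies (p2 implies p2)))) implies ((((p2 implies p1) or (p2 implies p1)) implies not p2) or (p2 iff (p1 implies p1))) = 1 implies 1/2 = 1/2
No assignment yields a value below 1/2, so this is the minimum.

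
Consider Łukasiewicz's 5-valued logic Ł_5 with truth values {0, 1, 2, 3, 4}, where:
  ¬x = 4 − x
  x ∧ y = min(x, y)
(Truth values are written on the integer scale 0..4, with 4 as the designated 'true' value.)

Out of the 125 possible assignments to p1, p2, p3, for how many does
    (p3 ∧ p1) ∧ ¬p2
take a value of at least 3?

value 4: 1 assignment (counts)
value 3: 7 assignments (counts)
value 2: 19 assignments
value 1: 37 assignments
value 0: 61 assignments
So 8 of the 125 assignments meet the threshold.

8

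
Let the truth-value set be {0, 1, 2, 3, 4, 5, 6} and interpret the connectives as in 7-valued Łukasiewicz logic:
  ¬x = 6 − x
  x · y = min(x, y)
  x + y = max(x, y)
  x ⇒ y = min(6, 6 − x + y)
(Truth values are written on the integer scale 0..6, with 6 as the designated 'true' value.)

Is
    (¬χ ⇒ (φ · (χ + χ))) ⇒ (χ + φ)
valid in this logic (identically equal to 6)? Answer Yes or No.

No

Counterexample: take φ = 1, χ = 1.
¬χ = ¬1 = 5
χ + χ = 1 + 1 = 1
φ · (χ + χ) = 1 · 1 = 1
¬χ ⇒ (φ · (χ + χ)) = 5 ⇒ 1 = 2
χ + φ = 1 + 1 = 1
(¬χ ⇒ (φ · (χ + χ))) ⇒ (χ + φ) = 2 ⇒ 1 = 5
This gives 5 ≠ 6.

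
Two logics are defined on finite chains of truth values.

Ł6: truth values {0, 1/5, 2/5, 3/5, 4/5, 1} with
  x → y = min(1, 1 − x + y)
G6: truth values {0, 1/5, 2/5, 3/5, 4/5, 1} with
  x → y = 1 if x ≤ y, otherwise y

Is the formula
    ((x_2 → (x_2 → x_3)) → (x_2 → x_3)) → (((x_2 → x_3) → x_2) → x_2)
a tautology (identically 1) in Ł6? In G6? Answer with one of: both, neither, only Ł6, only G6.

In Ł6: every assignment gives 1 — tautology.
In G6: at x_2 = 1/5, x_3 = 0 the value is 1/5 — not a tautology.

only Ł6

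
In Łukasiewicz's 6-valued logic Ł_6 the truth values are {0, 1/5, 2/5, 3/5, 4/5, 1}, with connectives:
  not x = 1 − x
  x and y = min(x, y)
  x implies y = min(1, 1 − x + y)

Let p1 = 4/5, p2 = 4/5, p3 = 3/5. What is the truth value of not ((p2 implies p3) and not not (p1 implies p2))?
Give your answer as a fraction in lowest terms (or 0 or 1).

1/5

p2 implies p3 = 4/5 implies 3/5 = 4/5
p1 implies p2 = 4/5 implies 4/5 = 1
not (p1 implies p2) = not 1 = 0
not not (p1 implies p2) = not 0 = 1
(p2 implies p3) and not not (p1 implies p2) = 4/5 and 1 = 4/5
not ((p2 implies p3) and not not (p1 implies p2)) = not 4/5 = 1/5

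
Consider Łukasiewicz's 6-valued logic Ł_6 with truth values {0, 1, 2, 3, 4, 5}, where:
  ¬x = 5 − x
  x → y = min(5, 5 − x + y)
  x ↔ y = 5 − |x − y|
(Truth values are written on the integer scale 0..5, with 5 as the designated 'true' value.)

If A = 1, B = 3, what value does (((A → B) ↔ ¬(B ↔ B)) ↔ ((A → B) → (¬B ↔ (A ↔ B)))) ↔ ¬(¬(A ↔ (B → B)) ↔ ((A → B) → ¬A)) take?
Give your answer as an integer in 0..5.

4

A → B = 1 → 3 = 5
B ↔ B = 3 ↔ 3 = 5
¬(B ↔ B) = ¬5 = 0
(A → B) ↔ ¬(B ↔ B) = 5 ↔ 0 = 0
A → B = 1 → 3 = 5
¬B = ¬3 = 2
A ↔ B = 1 ↔ 3 = 3
¬B ↔ (A ↔ B) = 2 ↔ 3 = 4
(A → B) → (¬B ↔ (A ↔ B)) = 5 → 4 = 4
((A → B) ↔ ¬(B ↔ B)) ↔ ((A → B) → (¬B ↔ (A ↔ B))) = 0 ↔ 4 = 1
B → B = 3 → 3 = 5
A ↔ (B → B) = 1 ↔ 5 = 1
¬(A ↔ (B → B)) = ¬1 = 4
A → B = 1 → 3 = 5
¬A = ¬1 = 4
(A → B) → ¬A = 5 → 4 = 4
¬(A ↔ (B → B)) ↔ ((A → B) → ¬A) = 4 ↔ 4 = 5
¬(¬(A ↔ (B → B)) ↔ ((A → B) → ¬A)) = ¬5 = 0
(((A → B) ↔ ¬(B ↔ B)) ↔ ((A → B) → (¬B ↔ (A ↔ B)))) ↔ ¬(¬(A ↔ (B → B)) ↔ ((A → B) → ¬A)) = 1 ↔ 0 = 4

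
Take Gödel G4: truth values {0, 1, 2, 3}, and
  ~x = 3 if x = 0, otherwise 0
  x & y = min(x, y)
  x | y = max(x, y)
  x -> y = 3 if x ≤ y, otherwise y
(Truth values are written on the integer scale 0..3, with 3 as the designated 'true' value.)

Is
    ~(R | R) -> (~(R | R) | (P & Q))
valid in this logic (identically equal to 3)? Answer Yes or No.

Yes

At P = 3, Q = 2, R = 3, for instance:
R | R = 3 | 3 = 3
~(R | R) = ~3 = 0
P & Q = 3 & 2 = 2
~(R | R) | (P & Q) = 0 | 2 = 2
~(R | R) -> (~(R | R) | (P & Q)) = 0 -> 2 = 3
and checking the remaining 63 assignments likewise gives ≥ 3 in every case.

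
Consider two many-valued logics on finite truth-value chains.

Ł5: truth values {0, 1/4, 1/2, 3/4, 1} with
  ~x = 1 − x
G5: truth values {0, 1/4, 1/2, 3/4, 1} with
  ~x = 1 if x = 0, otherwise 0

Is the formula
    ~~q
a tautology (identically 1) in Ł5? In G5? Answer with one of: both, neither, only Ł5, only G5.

In Ł5: at q = 0 the value is 0 — not a tautology.
In G5: at q = 0 the value is 0 — not a tautology.

neither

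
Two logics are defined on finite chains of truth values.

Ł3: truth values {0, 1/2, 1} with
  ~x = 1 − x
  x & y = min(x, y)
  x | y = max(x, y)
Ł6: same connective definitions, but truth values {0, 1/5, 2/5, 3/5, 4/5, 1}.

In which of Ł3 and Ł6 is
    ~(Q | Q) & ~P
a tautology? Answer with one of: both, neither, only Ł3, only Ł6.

In Ł3: at P = 0, Q = 1/2 the value is 1/2 — not a tautology.
In Ł6: at P = 0, Q = 1/5 the value is 4/5 — not a tautology.

neither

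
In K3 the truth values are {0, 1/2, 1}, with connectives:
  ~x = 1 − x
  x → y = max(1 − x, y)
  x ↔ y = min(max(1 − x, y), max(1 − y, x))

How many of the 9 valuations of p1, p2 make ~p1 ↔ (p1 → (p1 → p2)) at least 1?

4

p1 = 0, p2 = 0 ↦ 1  ≥
p1 = 0, p2 = 1/2 ↦ 1  ≥
p1 = 0, p2 = 1 ↦ 1  ≥
p1 = 1/2, p2 = 0 ↦ 1/2  <
p1 = 1/2, p2 = 1/2 ↦ 1/2  <
p1 = 1/2, p2 = 1 ↦ 1/2  <
p1 = 1, p2 = 0 ↦ 1  ≥
p1 = 1, p2 = 1/2 ↦ 1/2  <
p1 = 1, p2 = 1 ↦ 0  <
So 4 of the 9 assignments meet the threshold.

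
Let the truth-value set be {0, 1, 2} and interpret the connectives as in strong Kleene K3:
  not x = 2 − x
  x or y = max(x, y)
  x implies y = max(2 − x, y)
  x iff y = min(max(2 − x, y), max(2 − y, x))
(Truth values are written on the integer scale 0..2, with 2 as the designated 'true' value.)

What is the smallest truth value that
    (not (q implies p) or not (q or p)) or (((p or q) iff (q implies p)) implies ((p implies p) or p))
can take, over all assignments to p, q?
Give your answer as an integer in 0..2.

Take p = 1, q = 0:
q implies p = 0 implies 1 = 2
not (q implies p) = not 2 = 0
q or p = 0 or 1 = 1
not (q or p) = not 1 = 1
not (q implies p) or not (q or p) = 0 or 1 = 1
p or q = 1 or 0 = 1
q implies p = 0 implies 1 = 2
(p or q) iff (q implies p) = 1 iff 2 = 1
p implies p = 1 implies 1 = 1
(p implies p) or p = 1 or 1 = 1
((p or q) iff (q implies p)) implies ((p implies p) or p) = 1 implies 1 = 1
(not (q implies p) or not (q or p)) or (((p or q) iff (q implies p)) implies ((p implies p) or p)) = 1 or 1 = 1
No assignment yields a value below 1, so this is the minimum.

1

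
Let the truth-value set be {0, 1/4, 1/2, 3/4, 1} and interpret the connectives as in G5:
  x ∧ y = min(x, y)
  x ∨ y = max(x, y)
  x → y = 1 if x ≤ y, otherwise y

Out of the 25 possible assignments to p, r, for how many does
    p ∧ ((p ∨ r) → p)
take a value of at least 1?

5

value 1: 5 assignments (counts)
value 3/4: 5 assignments
value 1/2: 5 assignments
value 1/4: 5 assignments
value 0: 5 assignments
So 5 of the 25 assignments meet the threshold.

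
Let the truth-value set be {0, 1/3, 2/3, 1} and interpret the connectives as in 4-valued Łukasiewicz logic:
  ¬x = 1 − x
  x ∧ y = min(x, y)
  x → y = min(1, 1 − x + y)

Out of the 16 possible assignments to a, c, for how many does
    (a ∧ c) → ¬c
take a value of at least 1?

11

a = 0, c = 0 ↦ 1  ≥
a = 0, c = 1/3 ↦ 1  ≥
a = 0, c = 2/3 ↦ 1  ≥
a = 0, c = 1 ↦ 1  ≥
a = 1/3, c = 0 ↦ 1  ≥
a = 1/3, c = 1/3 ↦ 1  ≥
a = 1/3, c = 2/3 ↦ 1  ≥
a = 1/3, c = 1 ↦ 2/3  <
a = 2/3, c = 0 ↦ 1  ≥
a = 2/3, c = 1/3 ↦ 1  ≥
a = 2/3, c = 2/3 ↦ 2/3  <
a = 2/3, c = 1 ↦ 1/3  <
a = 1, c = 0 ↦ 1  ≥
a = 1, c = 1/3 ↦ 1  ≥
a = 1, c = 2/3 ↦ 2/3  <
a = 1, c = 1 ↦ 0  <
So 11 of the 16 assignments meet the threshold.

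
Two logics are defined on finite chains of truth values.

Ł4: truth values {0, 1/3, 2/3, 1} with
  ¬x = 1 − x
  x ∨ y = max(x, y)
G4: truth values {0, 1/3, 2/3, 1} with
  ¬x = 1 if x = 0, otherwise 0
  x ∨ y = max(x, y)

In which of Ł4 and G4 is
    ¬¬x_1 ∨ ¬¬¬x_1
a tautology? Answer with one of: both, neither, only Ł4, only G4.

only G4

In Ł4: at x_1 = 1/3 the value is 2/3 — not a tautology.
In G4: every assignment gives 1 — tautology.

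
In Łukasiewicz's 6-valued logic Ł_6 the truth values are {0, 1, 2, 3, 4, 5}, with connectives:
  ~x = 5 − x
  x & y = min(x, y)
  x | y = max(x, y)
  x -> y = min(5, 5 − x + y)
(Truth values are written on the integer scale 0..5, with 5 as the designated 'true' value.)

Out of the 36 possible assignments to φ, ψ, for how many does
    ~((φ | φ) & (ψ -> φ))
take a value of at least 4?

value 5: 6 assignments (counts)
value 4: 6 assignments (counts)
value 3: 6 assignments
value 2: 6 assignments
value 1: 6 assignments
value 0: 6 assignments
So 12 of the 36 assignments meet the threshold.

12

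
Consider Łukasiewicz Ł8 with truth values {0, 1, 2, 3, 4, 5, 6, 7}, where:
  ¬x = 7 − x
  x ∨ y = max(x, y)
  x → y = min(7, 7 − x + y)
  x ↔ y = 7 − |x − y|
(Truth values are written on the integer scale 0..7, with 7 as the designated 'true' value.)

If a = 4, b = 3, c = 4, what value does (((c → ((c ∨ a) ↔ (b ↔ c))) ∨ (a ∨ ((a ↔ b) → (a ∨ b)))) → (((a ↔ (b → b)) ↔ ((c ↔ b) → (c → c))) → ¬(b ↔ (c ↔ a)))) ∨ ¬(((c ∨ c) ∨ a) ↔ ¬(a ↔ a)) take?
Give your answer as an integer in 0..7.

c ∨ a = 4 ∨ 4 = 4
b ↔ c = 3 ↔ 4 = 6
(c ∨ a) ↔ (b ↔ c) = 4 ↔ 6 = 5
c → ((c ∨ a) ↔ (b ↔ c)) = 4 → 5 = 7
a ↔ b = 4 ↔ 3 = 6
a ∨ b = 4 ∨ 3 = 4
(a ↔ b) → (a ∨ b) = 6 → 4 = 5
a ∨ ((a ↔ b) → (a ∨ b)) = 4 ∨ 5 = 5
(c → ((c ∨ a) ↔ (b ↔ c))) ∨ (a ∨ ((a ↔ b) → (a ∨ b))) = 7 ∨ 5 = 7
b → b = 3 → 3 = 7
a ↔ (b → b) = 4 ↔ 7 = 4
c ↔ b = 4 ↔ 3 = 6
c → c = 4 → 4 = 7
(c ↔ b) → (c → c) = 6 → 7 = 7
(a ↔ (b → b)) ↔ ((c ↔ b) → (c → c)) = 4 ↔ 7 = 4
c ↔ a = 4 ↔ 4 = 7
b ↔ (c ↔ a) = 3 ↔ 7 = 3
¬(b ↔ (c ↔ a)) = ¬3 = 4
((a ↔ (b → b)) ↔ ((c ↔ b) → (c → c))) → ¬(b ↔ (c ↔ a)) = 4 → 4 = 7
((c → ((c ∨ a) ↔ (b ↔ c))) ∨ (a ∨ ((a ↔ b) → (a ∨ b)))) → (((a ↔ (b → b)) ↔ ((c ↔ b) → (c → c))) → ¬(b ↔ (c ↔ a))) = 7 → 7 = 7
c ∨ c = 4 ∨ 4 = 4
(c ∨ c) ∨ a = 4 ∨ 4 = 4
a ↔ a = 4 ↔ 4 = 7
¬(a ↔ a) = ¬7 = 0
((c ∨ c) ∨ a) ↔ ¬(a ↔ a) = 4 ↔ 0 = 3
¬(((c ∨ c) ∨ a) ↔ ¬(a ↔ a)) = ¬3 = 4
(((c → ((c ∨ a) ↔ (b ↔ c))) ∨ (a ∨ ((a ↔ b) → (a ∨ b)))) → (((a ↔ (b → b)) ↔ ((c ↔ b) → (c → c))) → ¬(b ↔ (c ↔ a)))) ∨ ¬(((c ∨ c) ∨ a) ↔ ¬(a ↔ a)) = 7 ∨ 4 = 7

7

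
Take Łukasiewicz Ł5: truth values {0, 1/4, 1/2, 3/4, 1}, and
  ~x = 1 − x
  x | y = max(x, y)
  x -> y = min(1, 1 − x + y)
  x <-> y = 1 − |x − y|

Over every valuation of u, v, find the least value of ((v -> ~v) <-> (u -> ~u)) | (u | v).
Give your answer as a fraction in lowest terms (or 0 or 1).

Take u = 0, v = 3/4:
~v = ~3/4 = 1/4
v -> ~v = 3/4 -> 1/4 = 1/2
~u = ~0 = 1
u -> ~u = 0 -> 1 = 1
(v -> ~v) <-> (u -> ~u) = 1/2 <-> 1 = 1/2
u | v = 0 | 3/4 = 3/4
((v -> ~v) <-> (u -> ~u)) | (u | v) = 1/2 | 3/4 = 3/4
No assignment yields a value below 3/4, so this is the minimum.

3/4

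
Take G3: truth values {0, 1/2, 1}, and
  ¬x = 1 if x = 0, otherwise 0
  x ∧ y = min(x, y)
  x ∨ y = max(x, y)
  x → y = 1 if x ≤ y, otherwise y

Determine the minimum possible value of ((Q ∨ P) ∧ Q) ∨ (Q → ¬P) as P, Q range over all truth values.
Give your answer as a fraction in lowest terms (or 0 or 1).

1/2

Take P = 1/2, Q = 1/2:
Q ∨ P = 1/2 ∨ 1/2 = 1/2
(Q ∨ P) ∧ Q = 1/2 ∧ 1/2 = 1/2
¬P = ¬1/2 = 0
Q → ¬P = 1/2 → 0 = 0
((Q ∨ P) ∧ Q) ∨ (Q → ¬P) = 1/2 ∨ 0 = 1/2
No assignment yields a value below 1/2, so this is the minimum.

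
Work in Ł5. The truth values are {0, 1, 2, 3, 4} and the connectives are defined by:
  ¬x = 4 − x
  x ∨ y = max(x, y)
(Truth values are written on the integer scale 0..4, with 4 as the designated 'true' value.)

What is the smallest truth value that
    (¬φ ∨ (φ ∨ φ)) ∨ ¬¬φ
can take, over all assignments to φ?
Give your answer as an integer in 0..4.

Take φ = 2:
¬φ = ¬2 = 2
φ ∨ φ = 2 ∨ 2 = 2
¬φ ∨ (φ ∨ φ) = 2 ∨ 2 = 2
¬φ = ¬2 = 2
¬¬φ = ¬2 = 2
(¬φ ∨ (φ ∨ φ)) ∨ ¬¬φ = 2 ∨ 2 = 2
No assignment yields a value below 2, so this is the minimum.

2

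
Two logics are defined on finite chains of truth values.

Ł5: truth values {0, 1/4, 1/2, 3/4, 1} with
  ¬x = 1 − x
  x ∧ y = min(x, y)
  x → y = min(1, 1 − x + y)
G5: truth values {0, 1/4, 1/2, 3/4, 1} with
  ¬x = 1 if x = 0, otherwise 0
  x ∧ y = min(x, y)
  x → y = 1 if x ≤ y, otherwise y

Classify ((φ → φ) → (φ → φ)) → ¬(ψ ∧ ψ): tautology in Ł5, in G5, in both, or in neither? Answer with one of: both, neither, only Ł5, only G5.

neither

In Ł5: at φ = 0, ψ = 1/4 the value is 3/4 — not a tautology.
In G5: at φ = 0, ψ = 1/4 the value is 0 — not a tautology.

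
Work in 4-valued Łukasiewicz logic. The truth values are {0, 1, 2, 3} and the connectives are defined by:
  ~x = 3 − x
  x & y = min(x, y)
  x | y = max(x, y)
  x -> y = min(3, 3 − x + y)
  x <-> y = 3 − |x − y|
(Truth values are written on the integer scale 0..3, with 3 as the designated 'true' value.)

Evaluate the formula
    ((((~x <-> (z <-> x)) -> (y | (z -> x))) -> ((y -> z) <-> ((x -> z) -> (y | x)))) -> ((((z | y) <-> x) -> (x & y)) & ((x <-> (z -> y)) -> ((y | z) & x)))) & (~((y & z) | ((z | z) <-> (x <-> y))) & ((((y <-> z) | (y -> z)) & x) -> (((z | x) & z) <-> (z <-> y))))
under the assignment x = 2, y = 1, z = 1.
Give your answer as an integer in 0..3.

1

~x = ~2 = 1
z <-> x = 1 <-> 2 = 2
~x <-> (z <-> x) = 1 <-> 2 = 2
z -> x = 1 -> 2 = 3
y | (z -> x) = 1 | 3 = 3
(~x <-> (z <-> x)) -> (y | (z -> x)) = 2 -> 3 = 3
y -> z = 1 -> 1 = 3
x -> z = 2 -> 1 = 2
y | x = 1 | 2 = 2
(x -> z) -> (y | x) = 2 -> 2 = 3
(y -> z) <-> ((x -> z) -> (y | x)) = 3 <-> 3 = 3
((~x <-> (z <-> x)) -> (y | (z -> x))) -> ((y -> z) <-> ((x -> z) -> (y | x))) = 3 -> 3 = 3
z | y = 1 | 1 = 1
(z | y) <-> x = 1 <-> 2 = 2
x & y = 2 & 1 = 1
((z | y) <-> x) -> (x & y) = 2 -> 1 = 2
z -> y = 1 -> 1 = 3
x <-> (z -> y) = 2 <-> 3 = 2
y | z = 1 | 1 = 1
(y | z) & x = 1 & 2 = 1
(x <-> (z -> y)) -> ((y | z) & x) = 2 -> 1 = 2
(((z | y) <-> x) -> (x & y)) & ((x <-> (z -> y)) -> ((y | z) & x)) = 2 & 2 = 2
(((~x <-> (z <-> x)) -> (y | (z -> x))) -> ((y -> z) <-> ((x -> z) -> (y | x)))) -> ((((z | y) <-> x) -> (x & y)) & ((x <-> (z -> y)) -> ((y | z) & x))) = 3 -> 2 = 2
y & z = 1 & 1 = 1
z | z = 1 | 1 = 1
x <-> y = 2 <-> 1 = 2
(z | z) <-> (x <-> y) = 1 <-> 2 = 2
(y & z) | ((z | z) <-> (x <-> y)) = 1 | 2 = 2
~((y & z) | ((z | z) <-> (x <-> y))) = ~2 = 1
y <-> z = 1 <-> 1 = 3
y -> z = 1 -> 1 = 3
(y <-> z) | (y -> z) = 3 | 3 = 3
((y <-> z) | (y -> z)) & x = 3 & 2 = 2
z | x = 1 | 2 = 2
(z | x) & z = 2 & 1 = 1
z <-> y = 1 <-> 1 = 3
((z | x) & z) <-> (z <-> y) = 1 <-> 3 = 1
(((y <-> z) | (y -> z)) & x) -> (((z | x) & z) <-> (z <-> y)) = 2 -> 1 = 2
~((y & z) | ((z | z) <-> (x <-> y))) & ((((y <-> z) | (y -> z)) & x) -> (((z | x) & z) <-> (z <-> y))) = 1 & 2 = 1
((((~x <-> (z <-> x)) -> (y | (z -> x))) -> ((y -> z) <-> ((x -> z) -> (y | x)))) -> ((((z | y) <-> x) -> (x & y)) & ((x <-> (z -> y)) -> ((y | z) & x)))) & (~((y & z) | ((z | z) <-> (x <-> y))) & ((((y <-> z) | (y -> z)) & x) -> (((z | x) & z) <-> (z <-> y)))) = 2 & 1 = 1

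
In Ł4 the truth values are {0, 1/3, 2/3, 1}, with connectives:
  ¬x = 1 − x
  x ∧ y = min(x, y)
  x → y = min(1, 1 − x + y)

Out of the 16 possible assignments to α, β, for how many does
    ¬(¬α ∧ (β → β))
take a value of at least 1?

α = 0, β = 0 ↦ 0  <
α = 0, β = 1/3 ↦ 0  <
α = 0, β = 2/3 ↦ 0  <
α = 0, β = 1 ↦ 0  <
α = 1/3, β = 0 ↦ 1/3  <
α = 1/3, β = 1/3 ↦ 1/3  <
α = 1/3, β = 2/3 ↦ 1/3  <
α = 1/3, β = 1 ↦ 1/3  <
α = 2/3, β = 0 ↦ 2/3  <
α = 2/3, β = 1/3 ↦ 2/3  <
α = 2/3, β = 2/3 ↦ 2/3  <
α = 2/3, β = 1 ↦ 2/3  <
α = 1, β = 0 ↦ 1  ≥
α = 1, β = 1/3 ↦ 1  ≥
α = 1, β = 2/3 ↦ 1  ≥
α = 1, β = 1 ↦ 1  ≥
So 4 of the 16 assignments meet the threshold.

4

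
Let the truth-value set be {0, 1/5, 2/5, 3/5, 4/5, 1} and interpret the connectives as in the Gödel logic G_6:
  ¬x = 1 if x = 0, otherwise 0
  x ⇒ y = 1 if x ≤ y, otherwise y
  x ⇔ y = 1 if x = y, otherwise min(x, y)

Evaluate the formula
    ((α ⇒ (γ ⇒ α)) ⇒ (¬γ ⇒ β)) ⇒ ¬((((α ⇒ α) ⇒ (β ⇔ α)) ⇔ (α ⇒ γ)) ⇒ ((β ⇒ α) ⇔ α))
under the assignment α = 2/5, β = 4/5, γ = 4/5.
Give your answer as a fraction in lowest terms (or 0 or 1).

0

γ ⇒ α = 4/5 ⇒ 2/5 = 2/5
α ⇒ (γ ⇒ α) = 2/5 ⇒ 2/5 = 1
¬γ = ¬4/5 = 0
¬γ ⇒ β = 0 ⇒ 4/5 = 1
(α ⇒ (γ ⇒ α)) ⇒ (¬γ ⇒ β) = 1 ⇒ 1 = 1
α ⇒ α = 2/5 ⇒ 2/5 = 1
β ⇔ α = 4/5 ⇔ 2/5 = 2/5
(α ⇒ α) ⇒ (β ⇔ α) = 1 ⇒ 2/5 = 2/5
α ⇒ γ = 2/5 ⇒ 4/5 = 1
((α ⇒ α) ⇒ (β ⇔ α)) ⇔ (α ⇒ γ) = 2/5 ⇔ 1 = 2/5
β ⇒ α = 4/5 ⇒ 2/5 = 2/5
(β ⇒ α) ⇔ α = 2/5 ⇔ 2/5 = 1
(((α ⇒ α) ⇒ (β ⇔ α)) ⇔ (α ⇒ γ)) ⇒ ((β ⇒ α) ⇔ α) = 2/5 ⇒ 1 = 1
¬((((α ⇒ α) ⇒ (β ⇔ α)) ⇔ (α ⇒ γ)) ⇒ ((β ⇒ α) ⇔ α)) = ¬1 = 0
((α ⇒ (γ ⇒ α)) ⇒ (¬γ ⇒ β)) ⇒ ¬((((α ⇒ α) ⇒ (β ⇔ α)) ⇔ (α ⇒ γ)) ⇒ ((β ⇒ α) ⇔ α)) = 1 ⇒ 0 = 0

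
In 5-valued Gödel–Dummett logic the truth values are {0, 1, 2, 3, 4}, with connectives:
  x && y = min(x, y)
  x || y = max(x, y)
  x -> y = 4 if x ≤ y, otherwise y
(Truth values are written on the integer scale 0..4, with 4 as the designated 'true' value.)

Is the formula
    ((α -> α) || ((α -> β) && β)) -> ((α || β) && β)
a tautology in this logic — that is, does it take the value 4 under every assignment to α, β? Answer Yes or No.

Counterexample: take α = 0, β = 0.
α -> α = 0 -> 0 = 4
α -> β = 0 -> 0 = 4
(α -> β) && β = 4 && 0 = 0
(α -> α) || ((α -> β) && β) = 4 || 0 = 4
α || β = 0 || 0 = 0
(α || β) && β = 0 && 0 = 0
((α -> α) || ((α -> β) && β)) -> ((α || β) && β) = 4 -> 0 = 0
This gives 0 ≠ 4.

No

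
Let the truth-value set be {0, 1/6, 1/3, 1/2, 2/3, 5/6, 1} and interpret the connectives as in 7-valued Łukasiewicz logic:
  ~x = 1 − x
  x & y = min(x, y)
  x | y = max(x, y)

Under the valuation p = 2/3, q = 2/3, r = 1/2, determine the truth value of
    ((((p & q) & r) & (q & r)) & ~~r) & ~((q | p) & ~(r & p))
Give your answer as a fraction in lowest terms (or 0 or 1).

p & q = 2/3 & 2/3 = 2/3
(p & q) & r = 2/3 & 1/2 = 1/2
q & r = 2/3 & 1/2 = 1/2
((p & q) & r) & (q & r) = 1/2 & 1/2 = 1/2
~r = ~1/2 = 1/2
~~r = ~1/2 = 1/2
(((p & q) & r) & (q & r)) & ~~r = 1/2 & 1/2 = 1/2
q | p = 2/3 | 2/3 = 2/3
r & p = 1/2 & 2/3 = 1/2
~(r & p) = ~1/2 = 1/2
(q | p) & ~(r & p) = 2/3 & 1/2 = 1/2
~((q | p) & ~(r & p)) = ~1/2 = 1/2
((((p & q) & r) & (q & r)) & ~~r) & ~((q | p) & ~(r & p)) = 1/2 & 1/2 = 1/2

1/2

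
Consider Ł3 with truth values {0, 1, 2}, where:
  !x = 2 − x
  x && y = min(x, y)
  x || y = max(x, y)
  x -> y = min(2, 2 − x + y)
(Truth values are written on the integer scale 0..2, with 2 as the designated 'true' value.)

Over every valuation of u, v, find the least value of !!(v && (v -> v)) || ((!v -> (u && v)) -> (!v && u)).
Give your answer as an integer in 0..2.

Take u = 0, v = 1:
v -> v = 1 -> 1 = 2
v && (v -> v) = 1 && 2 = 1
!(v && (v -> v)) = !1 = 1
!!(v && (v -> v)) = !1 = 1
!v = !1 = 1
u && v = 0 && 1 = 0
!v -> (u && v) = 1 -> 0 = 1
!v = !1 = 1
!v && u = 1 && 0 = 0
(!v -> (u && v)) -> (!v && u) = 1 -> 0 = 1
!!(v && (v -> v)) || ((!v -> (u && v)) -> (!v && u)) = 1 || 1 = 1
No assignment yields a value below 1, so this is the minimum.

1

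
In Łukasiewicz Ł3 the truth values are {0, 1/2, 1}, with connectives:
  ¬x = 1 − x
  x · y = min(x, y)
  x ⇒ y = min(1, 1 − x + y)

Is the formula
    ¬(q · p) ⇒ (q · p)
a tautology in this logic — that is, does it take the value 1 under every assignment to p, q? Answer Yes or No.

No

Counterexample: take p = 0, q = 0.
q · p = 0 · 0 = 0
¬(q · p) = ¬0 = 1
q · p = 0 · 0 = 0
¬(q · p) ⇒ (q · p) = 1 ⇒ 0 = 0
This gives 0 ≠ 1.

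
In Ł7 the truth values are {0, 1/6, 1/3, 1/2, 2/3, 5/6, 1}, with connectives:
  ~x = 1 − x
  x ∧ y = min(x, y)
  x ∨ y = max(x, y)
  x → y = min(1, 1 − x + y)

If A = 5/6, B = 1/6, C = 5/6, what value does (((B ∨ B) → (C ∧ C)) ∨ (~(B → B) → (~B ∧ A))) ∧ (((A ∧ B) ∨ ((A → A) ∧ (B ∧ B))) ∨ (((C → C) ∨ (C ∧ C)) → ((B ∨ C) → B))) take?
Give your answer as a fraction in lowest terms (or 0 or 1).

B ∨ B = 1/6 ∨ 1/6 = 1/6
C ∧ C = 5/6 ∧ 5/6 = 5/6
(B ∨ B) → (C ∧ C) = 1/6 → 5/6 = 1
B → B = 1/6 → 1/6 = 1
~(B → B) = ~1 = 0
~B = ~1/6 = 5/6
~B ∧ A = 5/6 ∧ 5/6 = 5/6
~(B → B) → (~B ∧ A) = 0 → 5/6 = 1
((B ∨ B) → (C ∧ C)) ∨ (~(B → B) → (~B ∧ A)) = 1 ∨ 1 = 1
A ∧ B = 5/6 ∧ 1/6 = 1/6
A → A = 5/6 → 5/6 = 1
B ∧ B = 1/6 ∧ 1/6 = 1/6
(A → A) ∧ (B ∧ B) = 1 ∧ 1/6 = 1/6
(A ∧ B) ∨ ((A → A) ∧ (B ∧ B)) = 1/6 ∨ 1/6 = 1/6
C → C = 5/6 → 5/6 = 1
C ∧ C = 5/6 ∧ 5/6 = 5/6
(C → C) ∨ (C ∧ C) = 1 ∨ 5/6 = 1
B ∨ C = 1/6 ∨ 5/6 = 5/6
(B ∨ C) → B = 5/6 → 1/6 = 1/3
((C → C) ∨ (C ∧ C)) → ((B ∨ C) → B) = 1 → 1/3 = 1/3
((A ∧ B) ∨ ((A → A) ∧ (B ∧ B))) ∨ (((C → C) ∨ (C ∧ C)) → ((B ∨ C) → B)) = 1/6 ∨ 1/3 = 1/3
(((B ∨ B) → (C ∧ C)) ∨ (~(B → B) → (~B ∧ A))) ∧ (((A ∧ B) ∨ ((A → A) ∧ (B ∧ B))) ∨ (((C → C) ∨ (C ∧ C)) → ((B ∨ C) → B))) = 1 ∧ 1/3 = 1/3

1/3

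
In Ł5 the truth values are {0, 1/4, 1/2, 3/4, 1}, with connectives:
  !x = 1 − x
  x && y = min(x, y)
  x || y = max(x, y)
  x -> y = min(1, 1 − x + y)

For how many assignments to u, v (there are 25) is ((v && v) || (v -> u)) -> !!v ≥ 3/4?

12

value 1: 9 assignments (counts)
value 3/4: 3 assignments (counts)
value 1/2: 4 assignments
value 1/4: 4 assignments
value 0: 5 assignments
So 12 of the 25 assignments meet the threshold.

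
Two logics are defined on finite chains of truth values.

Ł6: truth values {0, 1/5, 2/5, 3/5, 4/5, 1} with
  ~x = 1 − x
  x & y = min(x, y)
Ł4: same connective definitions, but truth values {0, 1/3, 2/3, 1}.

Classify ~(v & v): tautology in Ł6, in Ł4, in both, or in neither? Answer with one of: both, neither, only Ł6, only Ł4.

neither

In Ł6: at v = 1/5 the value is 4/5 — not a tautology.
In Ł4: at v = 1/3 the value is 2/3 — not a tautology.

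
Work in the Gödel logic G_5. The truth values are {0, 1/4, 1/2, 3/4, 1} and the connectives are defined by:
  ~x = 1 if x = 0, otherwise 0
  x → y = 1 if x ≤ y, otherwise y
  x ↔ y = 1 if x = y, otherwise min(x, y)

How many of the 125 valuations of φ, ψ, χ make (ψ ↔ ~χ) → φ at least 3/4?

104

value 1: 99 assignments (counts)
value 3/4: 5 assignments (counts)
value 1/2: 6 assignments
value 1/4: 7 assignments
value 0: 8 assignments
So 104 of the 125 assignments meet the threshold.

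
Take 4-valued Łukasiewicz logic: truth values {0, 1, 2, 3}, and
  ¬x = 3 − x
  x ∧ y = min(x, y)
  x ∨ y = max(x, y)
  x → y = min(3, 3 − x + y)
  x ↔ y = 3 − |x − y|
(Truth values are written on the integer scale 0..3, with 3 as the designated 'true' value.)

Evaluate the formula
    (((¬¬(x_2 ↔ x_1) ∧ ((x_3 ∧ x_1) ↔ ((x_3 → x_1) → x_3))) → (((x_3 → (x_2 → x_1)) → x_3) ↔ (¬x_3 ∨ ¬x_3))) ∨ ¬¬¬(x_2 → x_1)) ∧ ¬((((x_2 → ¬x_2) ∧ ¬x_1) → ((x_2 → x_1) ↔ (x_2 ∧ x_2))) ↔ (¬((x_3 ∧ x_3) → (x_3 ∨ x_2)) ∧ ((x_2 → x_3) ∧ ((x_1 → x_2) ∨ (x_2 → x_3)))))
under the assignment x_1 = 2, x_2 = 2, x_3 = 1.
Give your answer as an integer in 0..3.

x_2 ↔ x_1 = 2 ↔ 2 = 3
¬(x_2 ↔ x_1) = ¬3 = 0
¬¬(x_2 ↔ x_1) = ¬0 = 3
x_3 ∧ x_1 = 1 ∧ 2 = 1
x_3 → x_1 = 1 → 2 = 3
(x_3 → x_1) → x_3 = 3 → 1 = 1
(x_3 ∧ x_1) ↔ ((x_3 → x_1) → x_3) = 1 ↔ 1 = 3
¬¬(x_2 ↔ x_1) ∧ ((x_3 ∧ x_1) ↔ ((x_3 → x_1) → x_3)) = 3 ∧ 3 = 3
x_2 → x_1 = 2 → 2 = 3
x_3 → (x_2 → x_1) = 1 → 3 = 3
(x_3 → (x_2 → x_1)) → x_3 = 3 → 1 = 1
¬x_3 = ¬1 = 2
¬x_3 = ¬1 = 2
¬x_3 ∨ ¬x_3 = 2 ∨ 2 = 2
((x_3 → (x_2 → x_1)) → x_3) ↔ (¬x_3 ∨ ¬x_3) = 1 ↔ 2 = 2
(¬¬(x_2 ↔ x_1) ∧ ((x_3 ∧ x_1) ↔ ((x_3 → x_1) → x_3))) → (((x_3 → (x_2 → x_1)) → x_3) ↔ (¬x_3 ∨ ¬x_3)) = 3 → 2 = 2
x_2 → x_1 = 2 → 2 = 3
¬(x_2 → x_1) = ¬3 = 0
¬¬(x_2 → x_1) = ¬0 = 3
¬¬¬(x_2 → x_1) = ¬3 = 0
((¬¬(x_2 ↔ x_1) ∧ ((x_3 ∧ x_1) ↔ ((x_3 → x_1) → x_3))) → (((x_3 → (x_2 → x_1)) → x_3) ↔ (¬x_3 ∨ ¬x_3))) ∨ ¬¬¬(x_2 → x_1) = 2 ∨ 0 = 2
¬x_2 = ¬2 = 1
x_2 → ¬x_2 = 2 → 1 = 2
¬x_1 = ¬2 = 1
(x_2 → ¬x_2) ∧ ¬x_1 = 2 ∧ 1 = 1
x_2 → x_1 = 2 → 2 = 3
x_2 ∧ x_2 = 2 ∧ 2 = 2
(x_2 → x_1) ↔ (x_2 ∧ x_2) = 3 ↔ 2 = 2
((x_2 → ¬x_2) ∧ ¬x_1) → ((x_2 → x_1) ↔ (x_2 ∧ x_2)) = 1 → 2 = 3
x_3 ∧ x_3 = 1 ∧ 1 = 1
x_3 ∨ x_2 = 1 ∨ 2 = 2
(x_3 ∧ x_3) → (x_3 ∨ x_2) = 1 → 2 = 3
¬((x_3 ∧ x_3) → (x_3 ∨ x_2)) = ¬3 = 0
x_2 → x_3 = 2 → 1 = 2
x_1 → x_2 = 2 → 2 = 3
x_2 → x_3 = 2 → 1 = 2
(x_1 → x_2) ∨ (x_2 → x_3) = 3 ∨ 2 = 3
(x_2 → x_3) ∧ ((x_1 → x_2) ∨ (x_2 → x_3)) = 2 ∧ 3 = 2
¬((x_3 ∧ x_3) → (x_3 ∨ x_2)) ∧ ((x_2 → x_3) ∧ ((x_1 → x_2) ∨ (x_2 → x_3))) = 0 ∧ 2 = 0
(((x_2 → ¬x_2) ∧ ¬x_1) → ((x_2 → x_1) ↔ (x_2 ∧ x_2))) ↔ (¬((x_3 ∧ x_3) → (x_3 ∨ x_2)) ∧ ((x_2 → x_3) ∧ ((x_1 → x_2) ∨ (x_2 → x_3)))) = 3 ↔ 0 = 0
¬((((x_2 → ¬x_2) ∧ ¬x_1) → ((x_2 → x_1) ↔ (x_2 ∧ x_2))) ↔ (¬((x_3 ∧ x_3) → (x_3 ∨ x_2)) ∧ ((x_2 → x_3) ∧ ((x_1 → x_2) ∨ (x_2 → x_3))))) = ¬0 = 3
(((¬¬(x_2 ↔ x_1) ∧ ((x_3 ∧ x_1) ↔ ((x_3 → x_1) → x_3))) → (((x_3 → (x_2 → x_1)) → x_3) ↔ (¬x_3 ∨ ¬x_3))) ∨ ¬¬¬(x_2 → x_1)) ∧ ¬((((x_2 → ¬x_2) ∧ ¬x_1) → ((x_2 → x_1) ↔ (x_2 ∧ x_2))) ↔ (¬((x_3 ∧ x_3) → (x_3 ∨ x_2)) ∧ ((x_2 → x_3) ∧ ((x_1 → x_2) ∨ (x_2 → x_3))))) = 2 ∧ 3 = 2

2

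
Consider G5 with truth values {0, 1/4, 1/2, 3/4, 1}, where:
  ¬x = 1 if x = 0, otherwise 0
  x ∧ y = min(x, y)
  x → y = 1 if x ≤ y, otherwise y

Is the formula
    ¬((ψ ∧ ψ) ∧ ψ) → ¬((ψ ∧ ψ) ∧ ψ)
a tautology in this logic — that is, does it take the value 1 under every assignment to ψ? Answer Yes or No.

ψ = 0 ↦ 1
ψ = 1/4 ↦ 1
ψ = 1/2 ↦ 1
ψ = 3/4 ↦ 1
ψ = 1 ↦ 1
Every assignment gives a value ≥ 1.

Yes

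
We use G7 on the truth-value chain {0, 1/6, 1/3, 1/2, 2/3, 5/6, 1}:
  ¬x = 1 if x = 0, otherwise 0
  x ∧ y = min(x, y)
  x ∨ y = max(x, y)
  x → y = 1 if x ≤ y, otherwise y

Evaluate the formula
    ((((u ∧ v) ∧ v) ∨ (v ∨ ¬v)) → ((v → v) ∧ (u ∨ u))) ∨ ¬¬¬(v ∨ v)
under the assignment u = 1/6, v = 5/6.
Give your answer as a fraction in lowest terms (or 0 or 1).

1/6

u ∧ v = 1/6 ∧ 5/6 = 1/6
(u ∧ v) ∧ v = 1/6 ∧ 5/6 = 1/6
¬v = ¬5/6 = 0
v ∨ ¬v = 5/6 ∨ 0 = 5/6
((u ∧ v) ∧ v) ∨ (v ∨ ¬v) = 1/6 ∨ 5/6 = 5/6
v → v = 5/6 → 5/6 = 1
u ∨ u = 1/6 ∨ 1/6 = 1/6
(v → v) ∧ (u ∨ u) = 1 ∧ 1/6 = 1/6
(((u ∧ v) ∧ v) ∨ (v ∨ ¬v)) → ((v → v) ∧ (u ∨ u)) = 5/6 → 1/6 = 1/6
v ∨ v = 5/6 ∨ 5/6 = 5/6
¬(v ∨ v) = ¬5/6 = 0
¬¬(v ∨ v) = ¬0 = 1
¬¬¬(v ∨ v) = ¬1 = 0
((((u ∧ v) ∧ v) ∨ (v ∨ ¬v)) → ((v → v) ∧ (u ∨ u))) ∨ ¬¬¬(v ∨ v) = 1/6 ∨ 0 = 1/6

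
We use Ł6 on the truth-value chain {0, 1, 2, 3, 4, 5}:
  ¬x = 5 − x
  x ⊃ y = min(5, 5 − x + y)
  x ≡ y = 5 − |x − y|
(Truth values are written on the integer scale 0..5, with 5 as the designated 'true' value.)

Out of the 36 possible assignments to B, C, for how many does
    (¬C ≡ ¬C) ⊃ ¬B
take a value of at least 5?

value 5: 6 assignments (counts)
value 4: 6 assignments
value 3: 6 assignments
value 2: 6 assignments
value 1: 6 assignments
value 0: 6 assignments
So 6 of the 36 assignments meet the threshold.

6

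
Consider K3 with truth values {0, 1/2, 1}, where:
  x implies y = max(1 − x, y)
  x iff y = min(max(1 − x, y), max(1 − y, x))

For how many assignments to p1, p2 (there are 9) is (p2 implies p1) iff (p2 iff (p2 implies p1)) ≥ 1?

p1 = 0, p2 = 0 ↦ 0  <
p1 = 0, p2 = 1/2 ↦ 1/2  <
p1 = 0, p2 = 1 ↦ 1  ≥
p1 = 1/2, p2 = 0 ↦ 0  <
p1 = 1/2, p2 = 1/2 ↦ 1/2  <
p1 = 1/2, p2 = 1 ↦ 1/2  <
p1 = 1, p2 = 0 ↦ 0  <
p1 = 1, p2 = 1/2 ↦ 1/2  <
p1 = 1, p2 = 1 ↦ 1  ≥
So 2 of the 9 assignments meet the threshold.

2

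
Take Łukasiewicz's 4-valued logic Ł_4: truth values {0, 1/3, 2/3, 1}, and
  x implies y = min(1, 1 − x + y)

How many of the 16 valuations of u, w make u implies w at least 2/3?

13

u = 0, w = 0 ↦ 1  ≥
u = 0, w = 1/3 ↦ 1  ≥
u = 0, w = 2/3 ↦ 1  ≥
u = 0, w = 1 ↦ 1  ≥
u = 1/3, w = 0 ↦ 2/3  ≥
u = 1/3, w = 1/3 ↦ 1  ≥
u = 1/3, w = 2/3 ↦ 1  ≥
u = 1/3, w = 1 ↦ 1  ≥
u = 2/3, w = 0 ↦ 1/3  <
u = 2/3, w = 1/3 ↦ 2/3  ≥
u = 2/3, w = 2/3 ↦ 1  ≥
u = 2/3, w = 1 ↦ 1  ≥
u = 1, w = 0 ↦ 0  <
u = 1, w = 1/3 ↦ 1/3  <
u = 1, w = 2/3 ↦ 2/3  ≥
u = 1, w = 1 ↦ 1  ≥
So 13 of the 16 assignments meet the threshold.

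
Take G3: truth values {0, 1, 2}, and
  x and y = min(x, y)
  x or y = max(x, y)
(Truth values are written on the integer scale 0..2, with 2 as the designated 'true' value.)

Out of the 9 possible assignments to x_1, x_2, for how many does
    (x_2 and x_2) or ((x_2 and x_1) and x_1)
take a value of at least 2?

3

x_1 = 0, x_2 = 0 ↦ 0  <
x_1 = 0, x_2 = 1 ↦ 1  <
x_1 = 0, x_2 = 2 ↦ 2  ≥
x_1 = 1, x_2 = 0 ↦ 0  <
x_1 = 1, x_2 = 1 ↦ 1  <
x_1 = 1, x_2 = 2 ↦ 2  ≥
x_1 = 2, x_2 = 0 ↦ 0  <
x_1 = 2, x_2 = 1 ↦ 1  <
x_1 = 2, x_2 = 2 ↦ 2  ≥
So 3 of the 9 assignments meet the threshold.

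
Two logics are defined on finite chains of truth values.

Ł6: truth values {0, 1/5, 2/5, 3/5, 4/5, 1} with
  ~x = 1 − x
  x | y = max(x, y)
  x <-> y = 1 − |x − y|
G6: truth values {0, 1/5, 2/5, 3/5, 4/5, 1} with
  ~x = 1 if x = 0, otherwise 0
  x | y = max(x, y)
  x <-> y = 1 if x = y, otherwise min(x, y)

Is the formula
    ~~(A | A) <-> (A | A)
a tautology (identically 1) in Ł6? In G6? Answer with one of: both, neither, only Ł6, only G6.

only Ł6

In Ł6: every assignment gives 1 — tautology.
In G6: at A = 1/5 the value is 1/5 — not a tautology.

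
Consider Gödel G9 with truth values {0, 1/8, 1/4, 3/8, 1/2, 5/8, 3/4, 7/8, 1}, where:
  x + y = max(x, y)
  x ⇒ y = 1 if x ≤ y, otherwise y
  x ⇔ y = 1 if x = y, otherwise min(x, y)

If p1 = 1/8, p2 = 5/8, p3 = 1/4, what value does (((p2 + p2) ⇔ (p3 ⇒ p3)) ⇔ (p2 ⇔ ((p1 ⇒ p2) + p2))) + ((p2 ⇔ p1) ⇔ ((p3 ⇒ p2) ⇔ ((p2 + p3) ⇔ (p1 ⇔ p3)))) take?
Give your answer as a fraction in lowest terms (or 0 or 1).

p2 + p2 = 5/8 + 5/8 = 5/8
p3 ⇒ p3 = 1/4 ⇒ 1/4 = 1
(p2 + p2) ⇔ (p3 ⇒ p3) = 5/8 ⇔ 1 = 5/8
p1 ⇒ p2 = 1/8 ⇒ 5/8 = 1
(p1 ⇒ p2) + p2 = 1 + 5/8 = 1
p2 ⇔ ((p1 ⇒ p2) + p2) = 5/8 ⇔ 1 = 5/8
((p2 + p2) ⇔ (p3 ⇒ p3)) ⇔ (p2 ⇔ ((p1 ⇒ p2) + p2)) = 5/8 ⇔ 5/8 = 1
p2 ⇔ p1 = 5/8 ⇔ 1/8 = 1/8
p3 ⇒ p2 = 1/4 ⇒ 5/8 = 1
p2 + p3 = 5/8 + 1/4 = 5/8
p1 ⇔ p3 = 1/8 ⇔ 1/4 = 1/8
(p2 + p3) ⇔ (p1 ⇔ p3) = 5/8 ⇔ 1/8 = 1/8
(p3 ⇒ p2) ⇔ ((p2 + p3) ⇔ (p1 ⇔ p3)) = 1 ⇔ 1/8 = 1/8
(p2 ⇔ p1) ⇔ ((p3 ⇒ p2) ⇔ ((p2 + p3) ⇔ (p1 ⇔ p3))) = 1/8 ⇔ 1/8 = 1
(((p2 + p2) ⇔ (p3 ⇒ p3)) ⇔ (p2 ⇔ ((p1 ⇒ p2) + p2))) + ((p2 ⇔ p1) ⇔ ((p3 ⇒ p2) ⇔ ((p2 + p3) ⇔ (p1 ⇔ p3)))) = 1 + 1 = 1

1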